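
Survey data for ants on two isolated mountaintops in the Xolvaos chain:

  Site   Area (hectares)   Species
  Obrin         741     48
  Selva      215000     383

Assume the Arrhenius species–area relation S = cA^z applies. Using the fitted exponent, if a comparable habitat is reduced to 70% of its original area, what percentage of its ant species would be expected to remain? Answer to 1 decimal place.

87.8%

z = ln(383/48) / ln(215000/741) = 2.0768 / 5.6704 = 0.3663
S_new/S_old = (A_new/A_old)^z = 0.7^0.3663 = exp(0.3663 × -0.3567) = 0.8775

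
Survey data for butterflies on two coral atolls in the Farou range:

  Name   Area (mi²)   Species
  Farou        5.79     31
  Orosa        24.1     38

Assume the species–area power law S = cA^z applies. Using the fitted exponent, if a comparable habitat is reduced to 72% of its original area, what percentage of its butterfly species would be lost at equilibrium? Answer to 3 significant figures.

4.58%

z = ln(38/31) / ln(24.1/5.79) = 0.2036 / 1.4261 = 0.1428
S_new/S_old = (A_new/A_old)^z = 0.72^0.1428 = exp(0.1428 × -0.3285) = 0.9542
Fraction lost = 1 − 0.9542 = 0.04582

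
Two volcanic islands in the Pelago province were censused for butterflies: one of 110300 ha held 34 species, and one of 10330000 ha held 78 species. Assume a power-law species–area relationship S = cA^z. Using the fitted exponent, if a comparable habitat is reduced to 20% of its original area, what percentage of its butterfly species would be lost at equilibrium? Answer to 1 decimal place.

25.5%

z = ln(78/34) / ln(10330000/110300) = 0.8303 / 4.5396 = 0.1829
S_new/S_old = (A_new/A_old)^z = 0.2^0.1829 = exp(0.1829 × -1.6094) = 0.745
Fraction lost = 1 − 0.745 = 0.255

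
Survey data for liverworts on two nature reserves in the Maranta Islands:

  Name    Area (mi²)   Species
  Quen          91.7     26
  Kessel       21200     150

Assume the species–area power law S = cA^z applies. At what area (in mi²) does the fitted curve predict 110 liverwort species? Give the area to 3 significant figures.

z = ln(150/26) / ln(21200/91.7) = 1.7525 / 5.4432 = 0.3220
c = 26 / 91.7^0.3220 = 26 / 4.284 = 6.07
A = (110/6.07)^(1/0.3220) ⇒ ln A = ln(18.12)/0.3220 = 8.9984
A = e^8.9984 ≈ 8090 mi²

8090 mi²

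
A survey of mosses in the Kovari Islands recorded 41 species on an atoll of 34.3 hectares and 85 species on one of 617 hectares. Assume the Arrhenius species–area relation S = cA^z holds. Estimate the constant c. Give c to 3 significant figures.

16.8

z = ln(S₂/S₁) / ln(A₂/A₁) = ln(85/41) / ln(617/34.3) = 0.7291 / 2.8897 = 0.2523
c = S₁ / A₁^z = 41 / 34.3^0.2523 = 41 / 2.44 = 16.8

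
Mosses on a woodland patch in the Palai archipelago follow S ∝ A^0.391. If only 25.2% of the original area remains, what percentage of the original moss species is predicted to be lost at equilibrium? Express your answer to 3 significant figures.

S_new/S_old = (A_new/A_old)^z = 0.252^0.391
= exp(0.391 × ln 0.252) = exp(0.391 × -1.3783) = exp(-0.5389) ≈ 0.5834
Fraction lost = 1 − 0.5834 = 0.4166

41.7%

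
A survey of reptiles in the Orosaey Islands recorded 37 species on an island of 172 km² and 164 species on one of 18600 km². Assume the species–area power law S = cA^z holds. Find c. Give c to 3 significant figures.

z = ln(S₂/S₁) / ln(A₂/A₁) = ln(164/37) / ln(18600/172) = 1.4889 / 4.6834 = 0.3179
c = S₁ / A₁^z = 37 / 172^0.3179 = 37 / 5.137 = 7.203

7.20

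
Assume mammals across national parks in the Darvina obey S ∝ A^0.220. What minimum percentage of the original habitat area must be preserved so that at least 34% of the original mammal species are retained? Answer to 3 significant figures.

0.742%

Need (A_new/A_old)^0.22 = 0.34, so A_new/A_old = 0.34^(1/0.22) = 0.34^4.545
ln(A_new/A_old) = ln 0.34 / 0.22 = -1.0788 / 0.22 = -4.9037
A_new/A_old = e^-4.9037 ≈ 0.007419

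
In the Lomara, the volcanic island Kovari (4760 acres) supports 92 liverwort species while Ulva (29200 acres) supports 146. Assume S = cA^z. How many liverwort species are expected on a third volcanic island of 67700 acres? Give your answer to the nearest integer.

181

z = ln(146/92) / ln(29200/4760) = 0.4618 / 1.8139 = 0.2546
c = 92 / 4760^0.2546 = 92 / 8.636 = 10.65
S₃ = 10.65 × 67700^0.2546 = 10.65 × 16.98 ≈ 180.9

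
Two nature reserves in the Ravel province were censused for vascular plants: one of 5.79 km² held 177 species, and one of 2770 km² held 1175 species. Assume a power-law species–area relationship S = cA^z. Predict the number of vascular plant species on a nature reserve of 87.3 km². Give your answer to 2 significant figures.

z = ln(1175/177) / ln(2770/5.79) = 1.8929 / 6.1705 = 0.3068
c = 177 / 5.79^0.3068 = 177 / 1.714 = 103.3
S₃ = 103.3 × 87.3^0.3068 = 103.3 × 3.939 ≈ 406.9

410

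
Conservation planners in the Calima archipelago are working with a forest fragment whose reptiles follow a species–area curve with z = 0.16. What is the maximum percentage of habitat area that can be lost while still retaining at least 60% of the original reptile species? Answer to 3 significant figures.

95.9%

Need (A_new/A_old)^0.16 = 0.6, so A_new/A_old = 0.6^(1/0.16) = 0.6^6.25
ln(A_new/A_old) = ln 0.6 / 0.16 = -0.5108 / 0.16 = -3.1927
A_new/A_old = e^-3.1927 ≈ 0.04106
Fraction that can be lost = 1 − 0.04106 = 0.9589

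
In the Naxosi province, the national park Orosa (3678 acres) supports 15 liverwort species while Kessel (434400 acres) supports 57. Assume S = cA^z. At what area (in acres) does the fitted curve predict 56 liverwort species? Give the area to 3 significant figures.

z = ln(57/15) / ln(434400/3678) = 1.3350 / 4.7716 = 0.2798
c = 15 / 3678^0.2798 = 15 / 9.945 = 1.508
A = (56/1.508)^(1/0.2798) ⇒ ln A = ln(37.13)/0.2798 = 12.9185
A = e^12.9185 ≈ 407770 acres

408000 acres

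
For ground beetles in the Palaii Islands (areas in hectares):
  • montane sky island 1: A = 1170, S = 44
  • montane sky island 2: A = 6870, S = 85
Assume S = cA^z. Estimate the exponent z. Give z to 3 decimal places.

0.372

Taking logs: ln S = ln c + z ln A, so z = (ln S₂ − ln S₁)/(ln A₂ − ln A₁).
z = ln(85/44) / ln(6870/1170) = ln(1.932) / ln(5.872) = 0.6585 / 1.7702 = 0.3720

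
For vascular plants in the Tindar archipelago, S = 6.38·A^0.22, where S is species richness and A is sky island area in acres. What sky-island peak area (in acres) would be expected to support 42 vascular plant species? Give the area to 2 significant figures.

5200 acres

42 = 6.38 × A^0.22  ⇒  A^0.22 = 42/6.38 = 6.583
ln A = ln(6.583) / 0.22 = 1.8845 / 0.22 = 8.5659
A = e^8.5659 ≈ 5250 acres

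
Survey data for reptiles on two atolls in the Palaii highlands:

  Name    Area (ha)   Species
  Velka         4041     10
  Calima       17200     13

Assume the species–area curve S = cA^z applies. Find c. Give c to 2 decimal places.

2.22

z = ln(S₂/S₁) / ln(A₂/A₁) = ln(13/10) / ln(17200/4041) = 0.2624 / 1.4484 = 0.1811
c = S₁ / A₁^z = 10 / 4041^0.1811 = 10 / 4.501 = 2.222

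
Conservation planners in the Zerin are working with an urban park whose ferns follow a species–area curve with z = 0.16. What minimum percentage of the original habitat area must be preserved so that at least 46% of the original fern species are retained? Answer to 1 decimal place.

Need (A_new/A_old)^0.16 = 0.46, so A_new/A_old = 0.46^(1/0.16) = 0.46^6.25
ln(A_new/A_old) = ln 0.46 / 0.16 = -0.7765 / 0.16 = -4.8533
A_new/A_old = e^-4.8533 ≈ 0.007803

0.8%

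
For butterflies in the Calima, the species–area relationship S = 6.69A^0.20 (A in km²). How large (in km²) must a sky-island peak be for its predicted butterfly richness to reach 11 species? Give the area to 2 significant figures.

12 km²

11 = 6.69 × A^0.2  ⇒  A^0.2 = 11/6.69 = 1.644
ln A = ln(1.644) / 0.2 = 0.4973 / 0.2 = 2.4864
A = e^2.4864 ≈ 12.02 km²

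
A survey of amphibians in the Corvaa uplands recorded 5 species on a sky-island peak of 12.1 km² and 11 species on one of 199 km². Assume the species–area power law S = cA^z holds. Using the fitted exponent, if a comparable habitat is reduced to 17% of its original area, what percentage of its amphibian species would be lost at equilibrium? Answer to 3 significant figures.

z = ln(11/5) / ln(199/12.1) = 0.7885 / 2.8001 = 0.2816
S_new/S_old = (A_new/A_old)^z = 0.17^0.2816 = exp(0.2816 × -1.7720) = 0.6072
Fraction lost = 1 − 0.6072 = 0.3928

39.3%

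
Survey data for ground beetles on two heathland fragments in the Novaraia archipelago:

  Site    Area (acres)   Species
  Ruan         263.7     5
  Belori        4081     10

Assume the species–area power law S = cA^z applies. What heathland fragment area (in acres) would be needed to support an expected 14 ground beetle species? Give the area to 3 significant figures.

z = ln(10/5) / ln(4081/263.7) = 0.6931 / 2.7393 = 0.2530
c = 5 / 263.7^0.2530 = 5 / 4.099 = 1.22
A = (14/1.22)^(1/0.2530) ⇒ ln A = ln(11.48)/0.2530 = 9.6438
A = e^9.6438 ≈ 15426 acres

15400 acres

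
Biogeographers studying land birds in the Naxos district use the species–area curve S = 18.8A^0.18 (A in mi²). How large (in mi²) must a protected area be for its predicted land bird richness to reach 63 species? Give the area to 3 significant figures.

63 = 18.8 × A^0.18  ⇒  A^0.18 = 63/18.8 = 3.351
ln A = ln(3.351) / 0.18 = 1.2093 / 0.18 = 6.7182
A = e^6.7182 ≈ 827.3 mi²

827 mi²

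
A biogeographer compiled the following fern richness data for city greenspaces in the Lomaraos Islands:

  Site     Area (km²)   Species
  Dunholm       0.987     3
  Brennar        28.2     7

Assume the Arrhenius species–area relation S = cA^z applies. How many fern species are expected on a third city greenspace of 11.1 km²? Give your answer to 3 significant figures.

5.53

z = ln(7/3) / ln(28.2/0.987) = 0.8473 / 3.3524 = 0.2527
c = 3 / 0.987^0.2527 = 3 / 0.9967 = 3.01
S₃ = 3.01 × 11.1^0.2527 = 3.01 × 1.837 ≈ 5.53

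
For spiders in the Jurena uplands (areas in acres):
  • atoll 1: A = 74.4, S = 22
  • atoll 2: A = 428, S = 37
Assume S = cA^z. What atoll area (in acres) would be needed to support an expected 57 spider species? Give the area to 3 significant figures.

1830 acres

z = ln(37/22) / ln(428/74.4) = 0.5199 / 1.7497 = 0.2971
c = 22 / 74.4^0.2971 = 22 / 3.598 = 6.114
A = (57/6.114)^(1/0.2971) ⇒ ln A = ln(9.323)/0.2971 = 7.5135
A = e^7.5135 ≈ 1833 acres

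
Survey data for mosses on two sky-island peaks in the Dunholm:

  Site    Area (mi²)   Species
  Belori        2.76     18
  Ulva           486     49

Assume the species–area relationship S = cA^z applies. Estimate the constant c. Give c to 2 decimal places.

14.79

z = ln(S₂/S₁) / ln(A₂/A₁) = ln(49/18) / ln(486/2.76) = 1.0014 / 5.1710 = 0.1937
c = S₁ / A₁^z = 18 / 2.76^0.1937 = 18 / 1.217 = 14.79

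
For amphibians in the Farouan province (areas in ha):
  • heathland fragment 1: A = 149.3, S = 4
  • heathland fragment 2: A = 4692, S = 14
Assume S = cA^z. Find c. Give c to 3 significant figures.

z = ln(S₂/S₁) / ln(A₂/A₁) = ln(14/4) / ln(4692/149.3) = 1.2528 / 3.4477 = 0.3634
c = S₁ / A₁^z = 4 / 149.3^0.3634 = 4 / 6.166 = 0.6488

0.649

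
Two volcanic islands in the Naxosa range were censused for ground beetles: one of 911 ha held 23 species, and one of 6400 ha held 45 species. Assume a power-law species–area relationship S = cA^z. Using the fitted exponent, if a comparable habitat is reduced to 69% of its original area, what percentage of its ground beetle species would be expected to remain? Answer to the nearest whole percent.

z = ln(45/23) / ln(6400/911) = 0.6712 / 1.9495 = 0.3443
S_new/S_old = (A_new/A_old)^z = 0.69^0.3443 = exp(0.3443 × -0.3711) = 0.8801

88%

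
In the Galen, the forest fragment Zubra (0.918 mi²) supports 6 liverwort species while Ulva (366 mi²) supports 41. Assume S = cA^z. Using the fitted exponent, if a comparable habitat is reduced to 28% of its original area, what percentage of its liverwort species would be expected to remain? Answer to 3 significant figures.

66.5%

z = ln(41/6) / ln(366/0.918) = 1.9218 / 5.9882 = 0.3209
S_new/S_old = (A_new/A_old)^z = 0.28^0.3209 = exp(0.3209 × -1.2730) = 0.6646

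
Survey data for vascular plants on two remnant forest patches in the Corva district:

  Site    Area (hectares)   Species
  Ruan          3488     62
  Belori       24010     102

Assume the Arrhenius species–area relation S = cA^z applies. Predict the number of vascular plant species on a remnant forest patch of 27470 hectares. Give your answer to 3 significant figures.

z = ln(102/62) / ln(24010/3488) = 0.4978 / 1.9291 = 0.2581
c = 62 / 3488^0.2581 = 62 / 8.207 = 7.554
S₃ = 7.554 × 27470^0.2581 = 7.554 × 13.98 ≈ 105.6

106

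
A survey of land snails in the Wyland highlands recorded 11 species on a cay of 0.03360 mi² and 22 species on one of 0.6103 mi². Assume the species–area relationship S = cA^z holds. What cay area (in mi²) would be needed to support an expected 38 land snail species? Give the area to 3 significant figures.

6.00 mi²

z = ln(22/11) / ln(0.6103/0.0336) = 0.6931 / 2.8994 = 0.2391
c = 11 / 0.0336^0.2391 = 11 / 0.4443 = 24.76
A = (38/24.76)^(1/0.2391) ⇒ ln A = ln(1.535)/0.2391 = 1.7924
A = e^1.7924 ≈ 6.004 mi²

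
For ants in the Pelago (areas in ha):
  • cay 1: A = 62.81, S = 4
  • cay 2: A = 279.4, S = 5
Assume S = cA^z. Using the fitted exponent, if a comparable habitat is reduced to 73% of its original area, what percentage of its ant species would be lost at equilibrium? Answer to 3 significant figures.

4.60%

z = ln(5/4) / ln(279.4/62.81) = 0.2231 / 1.4925 = 0.1495
S_new/S_old = (A_new/A_old)^z = 0.73^0.1495 = exp(0.1495 × -0.3147) = 0.954
Fraction lost = 1 − 0.954 = 0.04596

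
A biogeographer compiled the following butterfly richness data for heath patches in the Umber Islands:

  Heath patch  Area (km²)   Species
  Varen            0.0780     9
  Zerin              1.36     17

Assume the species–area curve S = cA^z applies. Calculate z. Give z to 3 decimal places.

0.222

Taking logs: ln S = ln c + z ln A, so z = (ln S₂ − ln S₁)/(ln A₂ − ln A₁).
z = ln(17/9) / ln(1.36/0.078) = ln(1.889) / ln(17.44) = 0.6360 / 2.8585 = 0.2225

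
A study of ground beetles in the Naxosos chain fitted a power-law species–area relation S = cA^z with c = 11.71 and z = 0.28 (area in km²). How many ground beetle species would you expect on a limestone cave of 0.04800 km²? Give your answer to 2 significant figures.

S = 11.71 × 0.048^0.28 = 11.71 × 0.4273 ≈ 5.004

5.0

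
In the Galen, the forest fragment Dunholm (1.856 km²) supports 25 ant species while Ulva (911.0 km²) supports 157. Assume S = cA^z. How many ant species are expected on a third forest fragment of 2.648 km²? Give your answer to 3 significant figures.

z = ln(157/25) / ln(911/1.856) = 1.8374 / 6.1961 = 0.2965
c = 25 / 1.856^0.2965 = 25 / 1.201 = 20.81
S₃ = 20.81 × 2.648^0.2965 = 20.81 × 1.335 ≈ 27.78

27.8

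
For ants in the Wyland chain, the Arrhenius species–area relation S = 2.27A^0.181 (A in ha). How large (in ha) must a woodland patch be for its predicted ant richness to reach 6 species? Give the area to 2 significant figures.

6 = 2.27 × A^0.181  ⇒  A^0.181 = 6/2.27 = 2.643
ln A = ln(2.643) / 0.181 = 0.9720 / 0.181 = 5.3701
A = e^5.3701 ≈ 214.9 ha

210 ha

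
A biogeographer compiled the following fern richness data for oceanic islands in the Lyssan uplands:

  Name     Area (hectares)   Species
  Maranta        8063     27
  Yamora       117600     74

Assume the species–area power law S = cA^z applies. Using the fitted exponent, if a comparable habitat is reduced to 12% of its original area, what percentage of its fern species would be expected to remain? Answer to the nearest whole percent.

z = ln(74/27) / ln(117600/8063) = 1.0082 / 2.6800 = 0.3762
S_new/S_old = (A_new/A_old)^z = 0.12^0.3762 = exp(0.3762 × -2.1203) = 0.4504

45%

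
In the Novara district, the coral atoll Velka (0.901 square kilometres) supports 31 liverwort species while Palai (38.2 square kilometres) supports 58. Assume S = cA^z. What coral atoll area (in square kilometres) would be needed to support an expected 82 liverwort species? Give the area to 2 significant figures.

300 square kilometres

z = ln(58/31) / ln(38.2/0.901) = 0.6265 / 3.7471 = 0.1672
c = 31 / 0.901^0.1672 = 31 / 0.9827 = 31.55
A = (82/31.55)^(1/0.1672) ⇒ ln A = ln(2.599)/0.1672 = 5.7141
A = e^5.7141 ≈ 303.1 square kilometres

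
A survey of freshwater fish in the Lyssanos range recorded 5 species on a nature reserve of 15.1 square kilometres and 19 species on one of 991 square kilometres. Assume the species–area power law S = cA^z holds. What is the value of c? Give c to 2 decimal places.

z = ln(S₂/S₁) / ln(A₂/A₁) = ln(19/5) / ln(991/15.1) = 1.3350 / 4.1840 = 0.3191
c = S₁ / A₁^z = 5 / 15.1^0.3191 = 5 / 2.378 = 2.103

2.10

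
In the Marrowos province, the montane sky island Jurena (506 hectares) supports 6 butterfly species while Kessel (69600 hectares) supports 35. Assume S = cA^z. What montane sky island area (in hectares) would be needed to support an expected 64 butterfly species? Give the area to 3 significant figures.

375000 hectares

z = ln(35/6) / ln(69600/506) = 1.7636 / 4.9240 = 0.3582
c = 6 / 506^0.3582 = 6 / 9.301 = 0.6451
A = (64/0.6451)^(1/0.3582) ⇒ ln A = ln(99.21)/0.3582 = 12.8356
A = e^12.8356 ≈ 375346 hectares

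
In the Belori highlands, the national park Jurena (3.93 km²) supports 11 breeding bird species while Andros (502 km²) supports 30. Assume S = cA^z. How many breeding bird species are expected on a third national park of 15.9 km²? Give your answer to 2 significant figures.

z = ln(30/11) / ln(502/3.93) = 1.0033 / 4.8500 = 0.2069
c = 11 / 3.93^0.2069 = 11 / 1.327 = 8.288
S₃ = 8.288 × 15.9^0.2069 = 8.288 × 1.772 ≈ 14.69

15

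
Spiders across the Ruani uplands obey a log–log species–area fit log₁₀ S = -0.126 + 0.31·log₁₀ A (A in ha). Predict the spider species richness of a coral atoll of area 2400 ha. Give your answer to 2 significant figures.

S = 0.7482 × 2400^0.31
ln S = ln 0.7482 + 0.31 × ln 2400 = -0.2901 + 0.31 × 7.7832 = 2.1227
S = e^2.1227 ≈ 8.353

8.4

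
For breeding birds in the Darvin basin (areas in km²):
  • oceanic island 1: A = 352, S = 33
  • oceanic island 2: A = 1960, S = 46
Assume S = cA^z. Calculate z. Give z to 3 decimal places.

0.193

Taking logs: ln S = ln c + z ln A, so z = (ln S₂ − ln S₁)/(ln A₂ − ln A₁).
z = ln(46/33) / ln(1960/352) = ln(1.394) / ln(5.568) = 0.3321 / 1.7171 = 0.1934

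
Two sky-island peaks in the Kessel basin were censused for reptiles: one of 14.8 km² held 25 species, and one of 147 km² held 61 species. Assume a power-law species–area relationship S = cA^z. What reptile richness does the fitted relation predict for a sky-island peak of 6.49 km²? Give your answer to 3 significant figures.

z = ln(61/25) / ln(147/14.8) = 0.8920 / 2.2958 = 0.3885
c = 25 / 14.8^0.3885 = 25 / 2.849 = 8.775
S₃ = 8.775 × 6.49^0.3885 = 8.775 × 2.068 ≈ 18.15

18.1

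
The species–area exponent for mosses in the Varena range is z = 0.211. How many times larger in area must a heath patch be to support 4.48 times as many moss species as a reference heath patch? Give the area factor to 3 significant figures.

(A₂/A₁)^0.211 = 4.48, so A₂/A₁ = 4.48^(1/0.211) = 4.48^4.739
ln(A₂/A₁) = ln 4.48 / 0.211 = 1.4996 / 0.211 = 7.1072
A₂/A₁ = e^7.1072 ≈ 1221

1220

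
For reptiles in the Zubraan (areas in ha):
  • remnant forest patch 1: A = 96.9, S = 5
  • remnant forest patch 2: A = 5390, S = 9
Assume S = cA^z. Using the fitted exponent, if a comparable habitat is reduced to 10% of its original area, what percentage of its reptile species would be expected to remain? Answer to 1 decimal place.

z = ln(9/5) / ln(5390/96.9) = 0.5878 / 4.0186 = 0.1463
S_new/S_old = (A_new/A_old)^z = 0.1^0.1463 = exp(0.1463 × -2.3026) = 0.7141

71.4%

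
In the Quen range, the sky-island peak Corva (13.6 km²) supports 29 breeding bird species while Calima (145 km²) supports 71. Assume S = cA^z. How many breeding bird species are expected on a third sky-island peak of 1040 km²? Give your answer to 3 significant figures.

z = ln(71/29) / ln(145/13.6) = 0.8954 / 2.3667 = 0.3783
c = 29 / 13.6^0.3783 = 29 / 2.684 = 10.8
S₃ = 10.8 × 1040^0.3783 = 10.8 × 13.85 ≈ 149.6

150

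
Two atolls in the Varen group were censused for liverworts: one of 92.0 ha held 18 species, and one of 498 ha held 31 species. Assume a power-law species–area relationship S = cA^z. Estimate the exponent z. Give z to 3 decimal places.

0.322

Taking logs: ln S = ln c + z ln A, so z = (ln S₂ − ln S₁)/(ln A₂ − ln A₁).
z = ln(31/18) / ln(498/92) = ln(1.722) / ln(5.413) = 0.5436 / 1.6888 = 0.3219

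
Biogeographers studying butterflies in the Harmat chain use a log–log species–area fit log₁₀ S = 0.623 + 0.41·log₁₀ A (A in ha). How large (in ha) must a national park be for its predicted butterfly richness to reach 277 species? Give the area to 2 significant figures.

27000 ha

277 = 4.198 × A^0.41  ⇒  A^0.41 = 277/4.198 = 65.99
ln A = ln(65.99) / 0.41 = 4.1895 / 0.41 = 10.2183
A = e^10.2183 ≈ 27400 ha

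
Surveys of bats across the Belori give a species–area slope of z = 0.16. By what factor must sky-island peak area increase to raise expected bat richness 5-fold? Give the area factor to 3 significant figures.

23400

(A₂/A₁)^0.16 = 5, so A₂/A₁ = 5^(1/0.16) = 5^6.25
ln(A₂/A₁) = ln 5 / 0.16 = 1.6094 / 0.16 = 10.0590
A₂/A₁ = e^10.0590 ≈ 23365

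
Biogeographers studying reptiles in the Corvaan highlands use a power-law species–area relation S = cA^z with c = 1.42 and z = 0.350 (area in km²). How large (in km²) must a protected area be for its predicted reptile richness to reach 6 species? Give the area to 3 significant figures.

6 = 1.42 × A^0.35  ⇒  A^0.35 = 6/1.42 = 4.225
ln A = ln(4.225) / 0.35 = 1.4411 / 0.35 = 4.1174
A = e^4.1174 ≈ 61.4 km²

61.4 km²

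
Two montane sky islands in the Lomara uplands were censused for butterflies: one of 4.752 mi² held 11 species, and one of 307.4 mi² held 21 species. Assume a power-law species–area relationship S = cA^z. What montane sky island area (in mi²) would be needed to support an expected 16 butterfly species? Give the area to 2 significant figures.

53 mi²

z = ln(21/11) / ln(307.4/4.752) = 0.6466 / 4.1696 = 0.1551
c = 11 / 4.752^0.1551 = 11 / 1.273 = 8.638
A = (16/8.638)^(1/0.1551) ⇒ ln A = ln(1.852)/0.1551 = 3.9747
A = e^3.9747 ≈ 53.23 mi²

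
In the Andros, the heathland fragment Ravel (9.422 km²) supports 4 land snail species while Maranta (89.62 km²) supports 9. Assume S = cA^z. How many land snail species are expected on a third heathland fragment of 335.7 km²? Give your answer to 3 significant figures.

z = ln(9/4) / ln(89.62/9.422) = 0.8109 / 2.2525 = 0.3600
c = 4 / 9.422^0.3600 = 4 / 2.242 = 1.784
S₃ = 1.784 × 335.7^0.3600 = 1.784 × 8.116 ≈ 14.48

14.5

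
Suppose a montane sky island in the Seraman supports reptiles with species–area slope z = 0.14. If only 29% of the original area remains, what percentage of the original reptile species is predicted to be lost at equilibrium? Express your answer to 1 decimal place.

15.9%

S_new/S_old = (A_new/A_old)^z = 0.29^0.14
= exp(0.14 × ln 0.29) = exp(0.14 × -1.2379) = exp(-0.1733) ≈ 0.8409
Fraction lost = 1 − 0.8409 = 0.1591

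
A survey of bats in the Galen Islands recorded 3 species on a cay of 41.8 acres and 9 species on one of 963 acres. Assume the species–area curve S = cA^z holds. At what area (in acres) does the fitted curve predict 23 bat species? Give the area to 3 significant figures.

z = ln(9/3) / ln(963/41.8) = 1.0986 / 3.1372 = 0.3502
c = 3 / 41.8^0.3502 = 3 / 3.696 = 0.8117
A = (23/0.8117)^(1/0.3502) ⇒ ln A = ln(28.34)/0.3502 = 9.5493
A = e^9.5493 ≈ 14035 acres

14000 acres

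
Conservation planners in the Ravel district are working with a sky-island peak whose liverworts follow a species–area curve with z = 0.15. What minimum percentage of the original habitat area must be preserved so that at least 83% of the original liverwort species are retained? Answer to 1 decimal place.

28.9%

Need (A_new/A_old)^0.15 = 0.83, so A_new/A_old = 0.83^(1/0.15) = 0.83^6.667
ln(A_new/A_old) = ln 0.83 / 0.15 = -0.1863 / 0.15 = -1.2422
A_new/A_old = e^-1.2422 ≈ 0.2887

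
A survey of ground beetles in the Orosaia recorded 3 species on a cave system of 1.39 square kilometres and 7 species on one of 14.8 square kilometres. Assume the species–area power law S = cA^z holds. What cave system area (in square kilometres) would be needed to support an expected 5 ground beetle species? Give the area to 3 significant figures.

5.79 square kilometres

z = ln(7/3) / ln(14.8/1.39) = 0.8473 / 2.3653 = 0.3582
c = 3 / 1.39^0.3582 = 3 / 1.125 = 2.666
A = (5/2.666)^(1/0.3582) ⇒ ln A = ln(1.875)/0.3582 = 1.7553
A = e^1.7553 ≈ 5.785 square kilometres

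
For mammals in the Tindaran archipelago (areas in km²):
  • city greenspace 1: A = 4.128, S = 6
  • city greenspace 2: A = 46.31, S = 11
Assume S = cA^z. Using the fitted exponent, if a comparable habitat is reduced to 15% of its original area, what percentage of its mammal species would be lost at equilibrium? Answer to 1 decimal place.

37.9%

z = ln(11/6) / ln(46.31/4.128) = 0.6061 / 2.4176 = 0.2507
S_new/S_old = (A_new/A_old)^z = 0.15^0.2507 = exp(0.2507 × -1.8971) = 0.6215
Fraction lost = 1 − 0.6215 = 0.3785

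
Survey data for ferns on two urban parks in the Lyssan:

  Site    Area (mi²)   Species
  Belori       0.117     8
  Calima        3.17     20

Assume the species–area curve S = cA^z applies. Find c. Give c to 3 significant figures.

z = ln(S₂/S₁) / ln(A₂/A₁) = ln(20/8) / ln(3.17/0.117) = 0.9163 / 3.2993 = 0.2777
c = S₁ / A₁^z = 8 / 0.117^0.2777 = 8 / 0.5511 = 14.52

14.5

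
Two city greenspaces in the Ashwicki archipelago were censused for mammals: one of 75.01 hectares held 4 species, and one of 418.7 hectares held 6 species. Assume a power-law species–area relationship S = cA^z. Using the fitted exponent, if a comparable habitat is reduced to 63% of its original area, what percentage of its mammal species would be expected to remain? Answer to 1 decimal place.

z = ln(6/4) / ln(418.7/75.01) = 0.4055 / 1.7195 = 0.2358
S_new/S_old = (A_new/A_old)^z = 0.63^0.2358 = exp(0.2358 × -0.4620) = 0.8968

89.7%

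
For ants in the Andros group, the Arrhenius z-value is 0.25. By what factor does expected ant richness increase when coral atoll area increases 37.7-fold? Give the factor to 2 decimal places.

2.48

S₂/S₁ = (A₂/A₁)^z = 37.7^0.25
ln(S₂/S₁) = 0.25 × ln 37.7 = 0.25 × 3.6297 = 0.9074
S₂/S₁ = e^0.9074 ≈ 2.478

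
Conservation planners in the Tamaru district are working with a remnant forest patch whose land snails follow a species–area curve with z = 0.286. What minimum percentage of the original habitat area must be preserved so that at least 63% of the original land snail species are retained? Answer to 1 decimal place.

19.9%

Need (A_new/A_old)^0.286 = 0.63, so A_new/A_old = 0.63^(1/0.286) = 0.63^3.497
ln(A_new/A_old) = ln 0.63 / 0.286 = -0.4620 / 0.286 = -1.6155
A_new/A_old = e^-1.6155 ≈ 0.1988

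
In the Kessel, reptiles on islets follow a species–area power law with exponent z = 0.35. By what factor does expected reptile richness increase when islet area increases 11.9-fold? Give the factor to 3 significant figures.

2.38

S₂/S₁ = (A₂/A₁)^z = 11.9^0.35
ln(S₂/S₁) = 0.35 × ln 11.9 = 0.35 × 2.4765 = 0.8668
S₂/S₁ = e^0.8668 ≈ 2.379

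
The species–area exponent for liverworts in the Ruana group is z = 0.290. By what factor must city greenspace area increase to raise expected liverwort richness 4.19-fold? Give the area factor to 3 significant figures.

140

(A₂/A₁)^0.29 = 4.19, so A₂/A₁ = 4.19^(1/0.29) = 4.19^3.448
ln(A₂/A₁) = ln 4.19 / 0.29 = 1.4327 / 0.29 = 4.9403
A₂/A₁ = e^4.9403 ≈ 139.8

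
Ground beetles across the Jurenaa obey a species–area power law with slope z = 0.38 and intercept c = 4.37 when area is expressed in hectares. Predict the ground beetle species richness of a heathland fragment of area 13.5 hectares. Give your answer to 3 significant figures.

11.7

S = 4.37 × 13.5^0.38 = 4.37 × 2.689 ≈ 11.75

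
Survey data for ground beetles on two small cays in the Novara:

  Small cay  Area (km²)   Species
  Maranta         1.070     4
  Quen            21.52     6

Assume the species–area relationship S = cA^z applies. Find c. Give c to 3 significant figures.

z = ln(S₂/S₁) / ln(A₂/A₁) = ln(6/4) / ln(21.52/1.07) = 0.4055 / 3.0013 = 0.1351
c = S₁ / A₁^z = 4 / 1.07^0.1351 = 4 / 1.009 = 3.964

3.96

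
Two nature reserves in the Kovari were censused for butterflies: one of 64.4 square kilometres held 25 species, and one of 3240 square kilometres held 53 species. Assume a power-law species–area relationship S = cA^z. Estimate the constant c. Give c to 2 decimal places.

z = ln(S₂/S₁) / ln(A₂/A₁) = ln(53/25) / ln(3240/64.4) = 0.7514 / 3.9182 = 0.1918
c = S₁ / A₁^z = 25 / 64.4^0.1918 = 25 / 2.223 = 11.25

11.25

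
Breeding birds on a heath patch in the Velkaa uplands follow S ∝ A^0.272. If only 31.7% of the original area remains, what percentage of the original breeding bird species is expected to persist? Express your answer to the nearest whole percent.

73%

S_new/S_old = (A_new/A_old)^z = 0.317^0.272
= exp(0.272 × ln 0.317) = exp(0.272 × -1.1489) = exp(-0.3125) ≈ 0.7316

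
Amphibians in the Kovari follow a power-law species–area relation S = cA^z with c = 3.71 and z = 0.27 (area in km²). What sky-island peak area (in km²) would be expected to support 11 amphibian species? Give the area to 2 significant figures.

56 km²

11 = 3.71 × A^0.27  ⇒  A^0.27 = 11/3.71 = 2.965
ln A = ln(2.965) / 0.27 = 1.0869 / 0.27 = 4.0254
A = e^4.0254 ≈ 56 km²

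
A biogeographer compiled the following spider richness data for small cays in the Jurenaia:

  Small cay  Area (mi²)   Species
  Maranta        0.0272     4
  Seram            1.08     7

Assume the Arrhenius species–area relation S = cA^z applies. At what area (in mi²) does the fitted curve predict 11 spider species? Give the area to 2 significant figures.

21 mi²

z = ln(7/4) / ln(1.08/0.0272) = 0.5596 / 3.6815 = 0.1520
c = 4 / 0.0272^0.1520 = 4 / 0.5782 = 6.919
A = (11/6.919)^(1/0.1520) ⇒ ln A = ln(1.59)/0.1520 = 3.0504
A = e^3.0504 ≈ 21.12 mi²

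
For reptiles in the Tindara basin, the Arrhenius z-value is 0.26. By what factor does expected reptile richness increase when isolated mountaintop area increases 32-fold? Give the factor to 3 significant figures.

S₂/S₁ = (A₂/A₁)^z = 32^0.26
ln(S₂/S₁) = 0.26 × ln 32 = 0.26 × 3.4657 = 0.9011
S₂/S₁ = e^0.9011 ≈ 2.462

2.46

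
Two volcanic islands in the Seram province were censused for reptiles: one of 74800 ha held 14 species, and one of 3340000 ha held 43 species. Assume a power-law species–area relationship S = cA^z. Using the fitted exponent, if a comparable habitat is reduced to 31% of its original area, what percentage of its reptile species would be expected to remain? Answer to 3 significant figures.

70.8%

z = ln(43/14) / ln(3340000/74800) = 1.1221 / 3.7989 = 0.2954
S_new/S_old = (A_new/A_old)^z = 0.31^0.2954 = exp(0.2954 × -1.1712) = 0.7075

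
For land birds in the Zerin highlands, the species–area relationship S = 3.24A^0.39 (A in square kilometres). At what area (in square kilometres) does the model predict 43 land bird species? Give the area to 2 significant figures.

760 square kilometres

43 = 3.24 × A^0.39  ⇒  A^0.39 = 43/3.24 = 13.27
ln A = ln(13.27) / 0.39 = 2.5856 / 0.39 = 6.6298
A = e^6.6298 ≈ 757.3 square kilometres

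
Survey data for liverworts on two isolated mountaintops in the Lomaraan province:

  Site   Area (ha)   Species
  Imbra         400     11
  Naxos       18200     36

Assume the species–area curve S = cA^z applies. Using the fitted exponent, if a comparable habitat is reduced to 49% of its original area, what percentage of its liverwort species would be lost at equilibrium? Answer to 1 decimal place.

19.9%

z = ln(36/11) / ln(18200/400) = 1.1856 / 3.8177 = 0.3106
S_new/S_old = (A_new/A_old)^z = 0.49^0.3106 = exp(0.3106 × -0.7133) = 0.8013
Fraction lost = 1 − 0.8013 = 0.1987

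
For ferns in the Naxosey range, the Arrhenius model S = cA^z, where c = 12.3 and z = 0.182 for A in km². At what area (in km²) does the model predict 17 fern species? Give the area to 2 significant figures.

5.9 km²

17 = 12.3 × A^0.182  ⇒  A^0.182 = 17/12.3 = 1.382
ln A = ln(1.382) / 0.182 = 0.3236 / 0.182 = 1.7781
A = e^1.7781 ≈ 5.919 km²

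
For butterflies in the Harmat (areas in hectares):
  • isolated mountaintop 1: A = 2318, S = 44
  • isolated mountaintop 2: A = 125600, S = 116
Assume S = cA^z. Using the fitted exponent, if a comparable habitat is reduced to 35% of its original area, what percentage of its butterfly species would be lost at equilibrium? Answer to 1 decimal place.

z = ln(116/44) / ln(125600/2318) = 0.9694 / 3.9924 = 0.2428
S_new/S_old = (A_new/A_old)^z = 0.35^0.2428 = exp(0.2428 × -1.0498) = 0.775
Fraction lost = 1 − 0.775 = 0.225

22.5%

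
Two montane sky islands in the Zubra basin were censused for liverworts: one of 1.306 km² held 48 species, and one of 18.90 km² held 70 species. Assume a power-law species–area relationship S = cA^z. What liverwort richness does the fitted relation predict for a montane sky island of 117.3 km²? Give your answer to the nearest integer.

z = ln(70/48) / ln(18.9/1.306) = 0.3773 / 2.6722 = 0.1412
c = 48 / 1.306^0.1412 = 48 / 1.038 = 46.22
S₃ = 46.22 × 117.3^0.1412 = 46.22 × 1.96 ≈ 90.58

91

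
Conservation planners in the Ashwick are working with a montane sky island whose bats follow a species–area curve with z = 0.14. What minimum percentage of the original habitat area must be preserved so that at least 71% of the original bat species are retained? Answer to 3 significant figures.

8.66%

Need (A_new/A_old)^0.14 = 0.71, so A_new/A_old = 0.71^(1/0.14) = 0.71^7.143
ln(A_new/A_old) = ln 0.71 / 0.14 = -0.3425 / 0.14 = -2.4464
A_new/A_old = e^-2.4464 ≈ 0.08661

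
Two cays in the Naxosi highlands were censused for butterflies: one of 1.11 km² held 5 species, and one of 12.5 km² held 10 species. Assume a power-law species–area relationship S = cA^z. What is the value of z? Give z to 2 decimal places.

Taking logs: ln S = ln c + z ln A, so z = (ln S₂ − ln S₁)/(ln A₂ − ln A₁).
z = ln(10/5) / ln(12.5/1.11) = ln(2) / ln(11.26) = 0.6931 / 2.4214 = 0.2863

0.29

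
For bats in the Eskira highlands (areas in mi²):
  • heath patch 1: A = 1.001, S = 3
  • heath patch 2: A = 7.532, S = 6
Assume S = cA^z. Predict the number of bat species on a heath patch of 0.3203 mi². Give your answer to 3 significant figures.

2.03

z = ln(6/3) / ln(7.532/1.001) = 0.6931 / 2.0182 = 0.3435
c = 3 / 1.001^0.3435 = 3 / 1 = 2.999
S₃ = 2.999 × 0.3203^0.3435 = 2.999 × 0.6764 ≈ 2.028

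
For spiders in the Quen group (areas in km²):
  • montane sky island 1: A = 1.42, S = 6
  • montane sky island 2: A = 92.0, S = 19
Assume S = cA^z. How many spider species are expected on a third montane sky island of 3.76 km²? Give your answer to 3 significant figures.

7.85

z = ln(19/6) / ln(92/1.42) = 1.1527 / 4.1711 = 0.2763
c = 6 / 1.42^0.2763 = 6 / 1.102 = 5.446
S₃ = 5.446 × 3.76^0.2763 = 5.446 × 1.442 ≈ 7.853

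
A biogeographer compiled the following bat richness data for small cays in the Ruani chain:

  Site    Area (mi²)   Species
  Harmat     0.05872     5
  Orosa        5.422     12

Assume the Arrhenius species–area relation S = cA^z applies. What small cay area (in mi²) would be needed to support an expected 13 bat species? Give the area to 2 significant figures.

8.2 mi²

z = ln(12/5) / ln(5.422/0.05872) = 0.8755 / 4.5254 = 0.1935
c = 5 / 0.05872^0.1935 = 5 / 0.5779 = 8.653
A = (13/8.653)^(1/0.1935) ⇒ ln A = ln(1.502)/0.1935 = 2.1042
A = e^2.1042 ≈ 8.201 mi²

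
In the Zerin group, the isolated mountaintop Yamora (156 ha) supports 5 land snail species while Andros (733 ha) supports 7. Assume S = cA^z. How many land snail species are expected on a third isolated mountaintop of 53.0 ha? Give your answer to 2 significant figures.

4.0

z = ln(7/5) / ln(733/156) = 0.3365 / 1.5473 = 0.2175
c = 5 / 156^0.2175 = 5 / 2.999 = 1.667
S₃ = 1.667 × 53^0.2175 = 1.667 × 2.371 ≈ 3.954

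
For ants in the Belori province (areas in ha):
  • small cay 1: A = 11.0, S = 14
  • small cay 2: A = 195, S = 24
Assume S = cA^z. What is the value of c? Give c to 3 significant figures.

8.93

z = ln(S₂/S₁) / ln(A₂/A₁) = ln(24/14) / ln(195/11) = 0.5390 / 2.8751 = 0.1875
c = S₁ / A₁^z = 14 / 11^0.1875 = 14 / 1.568 = 8.931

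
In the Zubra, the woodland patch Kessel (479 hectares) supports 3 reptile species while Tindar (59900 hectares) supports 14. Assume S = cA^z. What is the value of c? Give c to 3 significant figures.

0.419

z = ln(S₂/S₁) / ln(A₂/A₁) = ln(14/3) / ln(59900/479) = 1.5404 / 4.8287 = 0.3190
c = S₁ / A₁^z = 3 / 479^0.3190 = 3 / 7.163 = 0.4188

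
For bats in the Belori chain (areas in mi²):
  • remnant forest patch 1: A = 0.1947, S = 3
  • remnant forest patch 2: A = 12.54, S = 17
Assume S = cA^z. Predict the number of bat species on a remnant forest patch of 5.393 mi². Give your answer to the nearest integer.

z = ln(17/3) / ln(12.54/0.1947) = 1.7346 / 4.1652 = 0.4164
c = 3 / 0.1947^0.4164 = 3 / 0.5059 = 5.93
S₃ = 5.93 × 5.393^0.4164 = 5.93 × 2.017 ≈ 11.96

12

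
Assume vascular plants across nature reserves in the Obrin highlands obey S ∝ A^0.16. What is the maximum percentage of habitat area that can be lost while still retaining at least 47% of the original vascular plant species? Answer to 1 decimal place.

99.1%

Need (A_new/A_old)^0.16 = 0.47, so A_new/A_old = 0.47^(1/0.16) = 0.47^6.25
ln(A_new/A_old) = ln 0.47 / 0.16 = -0.7550 / 0.16 = -4.7189
A_new/A_old = e^-4.7189 ≈ 0.008925
Fraction that can be lost = 1 − 0.008925 = 0.9911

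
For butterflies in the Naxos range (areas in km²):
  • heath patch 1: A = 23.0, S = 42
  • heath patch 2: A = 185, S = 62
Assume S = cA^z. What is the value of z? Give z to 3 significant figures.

Taking logs: ln S = ln c + z ln A, so z = (ln S₂ − ln S₁)/(ln A₂ − ln A₁).
z = ln(62/42) / ln(185/23) = ln(1.476) / ln(8.043) = 0.3895 / 2.0849 = 0.1868

0.187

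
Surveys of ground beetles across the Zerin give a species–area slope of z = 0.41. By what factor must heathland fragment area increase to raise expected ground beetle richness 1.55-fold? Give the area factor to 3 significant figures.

(A₂/A₁)^0.41 = 1.55, so A₂/A₁ = 1.55^(1/0.41) = 1.55^2.439
ln(A₂/A₁) = ln 1.55 / 0.41 = 0.4383 / 0.41 = 1.0689
A₂/A₁ = e^1.0689 ≈ 2.912

2.91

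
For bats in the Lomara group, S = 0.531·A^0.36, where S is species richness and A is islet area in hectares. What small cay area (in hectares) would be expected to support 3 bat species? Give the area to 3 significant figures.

123 hectares

3 = 0.531 × A^0.36  ⇒  A^0.36 = 3/0.531 = 5.65
ln A = ln(5.65) / 0.36 = 1.7316 / 0.36 = 4.8100
A = e^4.8100 ≈ 122.7 hectares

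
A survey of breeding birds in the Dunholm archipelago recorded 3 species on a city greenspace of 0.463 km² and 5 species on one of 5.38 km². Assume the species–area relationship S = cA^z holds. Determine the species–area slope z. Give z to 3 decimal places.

0.208

Taking logs: ln S = ln c + z ln A, so z = (ln S₂ − ln S₁)/(ln A₂ − ln A₁).
z = ln(5/3) / ln(5.38/0.463) = ln(1.667) / ln(11.62) = 0.5108 / 2.4527 = 0.2083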